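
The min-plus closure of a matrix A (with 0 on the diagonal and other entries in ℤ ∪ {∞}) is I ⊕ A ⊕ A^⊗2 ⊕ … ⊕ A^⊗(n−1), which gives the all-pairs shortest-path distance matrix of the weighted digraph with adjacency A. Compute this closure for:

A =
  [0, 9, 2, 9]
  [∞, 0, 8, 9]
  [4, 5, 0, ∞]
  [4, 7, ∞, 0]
Closure =
  [0, 7, 2, 9]
  [12, 0, 8, 9]
  [4, 5, 0, 13]
  [4, 7, 6, 0]

This is the Floyd-Warshall all-pairs shortest-path computation. For each intermediate vertex k = 0, 1, …, 3, update dist[i][j] ← min(dist[i][j], dist[i][k] + dist[k][j]). The final matrix gives, for each (i, j), the minimum total weight of any directed path from i to j (possibly empty when i = j).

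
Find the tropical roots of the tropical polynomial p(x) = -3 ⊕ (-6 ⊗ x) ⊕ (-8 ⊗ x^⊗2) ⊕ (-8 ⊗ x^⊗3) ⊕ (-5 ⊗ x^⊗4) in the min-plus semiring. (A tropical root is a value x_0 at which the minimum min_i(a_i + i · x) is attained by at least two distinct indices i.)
Roots: {-3, 0, 2, 3}

Each tropical root is a break point of the lower envelope of the lines y = a_i + i · x (there are 5 lines, with slopes 0, 1, ..., 4). Only the lines that attain the minimum somewhere contribute to roots; other lines are dominated. Here the surviving (envelope) indices are i = 4, i = 3, i = 2, i = 1, i = 0.
Intersections between consecutive envelope lines give the roots: for adjacent envelope indices i < j the intersection is x = (a_i − a_j) / (j − i). Reading off the sorted break points: {-3, 0, 2, 3}.
Verification: at each break x_0, at least two indices attain the minimum of min_i(a_i + i · x_0).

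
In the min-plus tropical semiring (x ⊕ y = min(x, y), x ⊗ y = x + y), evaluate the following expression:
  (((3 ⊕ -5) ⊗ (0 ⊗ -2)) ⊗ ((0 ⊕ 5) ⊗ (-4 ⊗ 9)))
(((3 ⊕ -5) ⊗ (0 ⊗ -2)) ⊗ ((0 ⊕ 5) ⊗ (-4 ⊗ 9))) = -2

Expand innermost to outermost. Recall ⊕ takes the minimum of its arguments and ⊗ takes their sum. Working out the expression (((3 ⊕ -5) ⊗ (0 ⊗ -2)) ⊗ ((0 ⊕ 5) ⊗ (-4 ⊗ 9))) gives -2.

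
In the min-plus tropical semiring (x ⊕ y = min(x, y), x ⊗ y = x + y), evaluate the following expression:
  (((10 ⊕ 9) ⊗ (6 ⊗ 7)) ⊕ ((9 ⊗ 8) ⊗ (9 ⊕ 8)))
(((10 ⊕ 9) ⊗ (6 ⊗ 7)) ⊕ ((9 ⊗ 8) ⊗ (9 ⊕ 8))) = 22

Expand innermost to outermost. Recall ⊕ takes the minimum of its arguments and ⊗ takes their sum. Working out the expression (((10 ⊕ 9) ⊗ (6 ⊗ 7)) ⊕ ((9 ⊗ 8) ⊗ (9 ⊕ 8))) gives 22.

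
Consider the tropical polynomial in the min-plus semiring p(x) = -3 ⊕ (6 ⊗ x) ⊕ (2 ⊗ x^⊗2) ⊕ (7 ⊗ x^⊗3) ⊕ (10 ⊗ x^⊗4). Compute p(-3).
p(-3) = -4

A tropical monomial a ⊗ x^⊗i evaluates to a + i · x. Evaluating each term at x = -3:
  Term 0 contributes -3 + 0 · -3 = -3
  Term 1 contributes 6 + 1 · -3 = 3
  Term 2 contributes 2 + 2 · -3 = -4
  Term 3 contributes 7 + 3 · -3 = -2
  Term 4 contributes 10 + 4 · -3 = -2
p(-3) = ⊕ of these = min[-3, 3, -4, -2, -2] = -4.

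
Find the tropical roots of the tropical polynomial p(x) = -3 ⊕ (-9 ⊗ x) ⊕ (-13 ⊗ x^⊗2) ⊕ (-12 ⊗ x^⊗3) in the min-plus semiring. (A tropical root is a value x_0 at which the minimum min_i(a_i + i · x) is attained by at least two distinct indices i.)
Roots: {-1, 4, 6}

Each tropical root is a break point of the lower envelope of the lines y = a_i + i · x (there are 4 lines, with slopes 0, 1, ..., 3). Only the lines that attain the minimum somewhere contribute to roots; other lines are dominated. Here the surviving (envelope) indices are i = 3, i = 2, i = 1, i = 0.
Intersections between consecutive envelope lines give the roots: for adjacent envelope indices i < j the intersection is x = (a_i − a_j) / (j − i). Reading off the sorted break points: {-1, 4, 6}.
Verification: at each break x_0, at least two indices attain the minimum of min_i(a_i + i · x_0).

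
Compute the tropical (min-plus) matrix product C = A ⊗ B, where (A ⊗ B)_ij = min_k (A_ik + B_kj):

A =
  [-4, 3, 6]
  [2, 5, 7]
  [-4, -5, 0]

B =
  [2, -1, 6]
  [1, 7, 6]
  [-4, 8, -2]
A ⊗ B =
  [-2, -5, 2]
  [3, 1, 5]
  [-4, -5, -2]

Apply the min-plus product entry-by-entry:
  C[0][0] = min over k of (A[0][0] + B[0][0] = -4 + 2 = -2, A[0][1] + B[1][0] = 3 + 1 = 4, A[0][2] + B[2][0] = 6 + -4 = 2) = -2 (attained at k = 0)
  C[0][1] = min over k of (A[0][0] + B[0][1] = -4 + -1 = -5, A[0][1] + B[1][1] = 3 + 7 = 10, A[0][2] + B[2][1] = 6 + 8 = 14) = -5 (attained at k = 0)
  C[0][2] = min over k of (A[0][0] + B[0][2] = -4 + 6 = 2, A[0][1] + B[1][2] = 3 + 6 = 9, A[0][2] + B[2][2] = 6 + -2 = 4) = 2 (attained at k = 0)
  C[1][0] = min over k of (A[1][0] + B[0][0] = 2 + 2 = 4, A[1][1] + B[1][0] = 5 + 1 = 6, A[1][2] + B[2][0] = 7 + -4 = 3) = 3 (attained at k = 2)
  C[1][1] = min over k of (A[1][0] + B[0][1] = 2 + -1 = 1, A[1][1] + B[1][1] = 5 + 7 = 12, A[1][2] + B[2][1] = 7 + 8 = 15) = 1 (attained at k = 0)
  C[1][2] = min over k of (A[1][0] + B[0][2] = 2 + 6 = 8, A[1][1] + B[1][2] = 5 + 6 = 11, A[1][2] + B[2][2] = 7 + -2 = 5) = 5 (attained at k = 2)
  C[2][0] = min over k of (A[2][0] + B[0][0] = -4 + 2 = -2, A[2][1] + B[1][0] = -5 + 1 = -4, A[2][2] + B[2][0] = 0 + -4 = -4) = -4 (attained at k = 1)
  C[2][1] = min over k of (A[2][0] + B[0][1] = -4 + -1 = -5, A[2][1] + B[1][1] = -5 + 7 = 2, A[2][2] + B[2][1] = 0 + 8 = 8) = -5 (attained at k = 0)
  C[2][2] = min over k of (A[2][0] + B[0][2] = -4 + 6 = 2, A[2][1] + B[1][2] = -5 + 6 = 1, A[2][2] + B[2][2] = 0 + -2 = -2) = -2 (attained at k = 2)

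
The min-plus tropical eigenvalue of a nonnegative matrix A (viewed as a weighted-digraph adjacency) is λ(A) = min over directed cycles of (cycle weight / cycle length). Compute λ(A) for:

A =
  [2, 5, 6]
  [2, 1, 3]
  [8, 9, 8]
λ(A) = 1

Enumerate directed cycles and compute their means (weight / length). Sample:
  cycle 0 → 0: weight = 2, length = 1, mean = 2/1 ≈ 2.000
  cycle 1 → 1: weight = 1, length = 1, mean = 1/1 ≈ 1.000
  cycle 2 → 2: weight = 8, length = 1, mean = 8/1 ≈ 8.000
  cycle 0 → 1 → 0: weight = 7, length = 2, mean = 7/2 ≈ 3.500
  cycle 0 → 2 → 0: weight = 14, length = 2, mean = 14/2 ≈ 7.000
  cycle 1 → 0 → 1: weight = 7, length = 2, mean = 7/2 ≈ 3.500
Minimum mean = 1.000, attained e.g. along the cycle 1 → 1 with weight 1 and length 1. So λ(A) = 1/1 = 1.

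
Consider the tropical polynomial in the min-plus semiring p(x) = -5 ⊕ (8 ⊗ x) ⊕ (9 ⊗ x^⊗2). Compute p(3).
p(3) = -5

A tropical monomial a ⊗ x^⊗i evaluates to a + i · x. Evaluating each term at x = 3:
  Term 0 contributes -5 + 0 · 3 = -5
  Term 1 contributes 8 + 1 · 3 = 11
  Term 2 contributes 9 + 2 · 3 = 15
p(3) = ⊕ of these = min[-5, 11, 15] = -5.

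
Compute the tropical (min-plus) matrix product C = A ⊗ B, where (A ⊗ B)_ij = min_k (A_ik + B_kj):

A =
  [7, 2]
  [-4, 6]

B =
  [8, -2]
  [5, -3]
A ⊗ B =
  [7, -1]
  [4, -6]

Apply the min-plus product entry-by-entry:
  C[0][0] = min over k of (A[0][0] + B[0][0] = 7 + 8 = 15, A[0][1] + B[1][0] = 2 + 5 = 7) = 7 (attained at k = 1)
  C[0][1] = min over k of (A[0][0] + B[0][1] = 7 + -2 = 5, A[0][1] + B[1][1] = 2 + -3 = -1) = -1 (attained at k = 1)
  C[1][0] = min over k of (A[1][0] + B[0][0] = -4 + 8 = 4, A[1][1] + B[1][0] = 6 + 5 = 11) = 4 (attained at k = 0)
  C[1][1] = min over k of (A[1][0] + B[0][1] = -4 + -2 = -6, A[1][1] + B[1][1] = 6 + -3 = 3) = -6 (attained at k = 0)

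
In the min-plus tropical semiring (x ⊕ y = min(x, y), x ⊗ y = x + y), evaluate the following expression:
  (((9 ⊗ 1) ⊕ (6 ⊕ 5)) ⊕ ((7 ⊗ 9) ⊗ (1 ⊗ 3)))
(((9 ⊗ 1) ⊕ (6 ⊕ 5)) ⊕ ((7 ⊗ 9) ⊗ (1 ⊗ 3))) = 5

Expand innermost to outermost. Recall ⊕ takes the minimum of its arguments and ⊗ takes their sum. Working out the expression (((9 ⊗ 1) ⊕ (6 ⊕ 5)) ⊕ ((7 ⊗ 9) ⊗ (1 ⊗ 3))) gives 5.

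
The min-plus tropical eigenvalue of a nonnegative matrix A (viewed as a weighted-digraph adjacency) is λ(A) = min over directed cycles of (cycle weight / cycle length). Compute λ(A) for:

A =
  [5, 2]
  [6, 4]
λ(A) = 4

Enumerate directed cycles and compute their means (weight / length). Sample:
  cycle 0 → 0: weight = 5, length = 1, mean = 5/1 ≈ 5.000
  cycle 1 → 1: weight = 4, length = 1, mean = 4/1 ≈ 4.000
  cycle 0 → 1 → 0: weight = 8, length = 2, mean = 8/2 ≈ 4.000
  cycle 1 → 0 → 1: weight = 8, length = 2, mean = 8/2 ≈ 4.000
Minimum mean = 4.000, attained e.g. along the cycle 1 → 1 with weight 4 and length 1. So λ(A) = 4/1 = 4.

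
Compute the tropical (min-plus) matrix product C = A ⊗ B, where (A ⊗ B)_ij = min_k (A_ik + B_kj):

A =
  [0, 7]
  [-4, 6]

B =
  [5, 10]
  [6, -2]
A ⊗ B =
  [5, 5]
  [1, 4]

Apply the min-plus product entry-by-entry:
  C[0][0] = min over k of (A[0][0] + B[0][0] = 0 + 5 = 5, A[0][1] + B[1][0] = 7 + 6 = 13) = 5 (attained at k = 0)
  C[0][1] = min over k of (A[0][0] + B[0][1] = 0 + 10 = 10, A[0][1] + B[1][1] = 7 + -2 = 5) = 5 (attained at k = 1)
  C[1][0] = min over k of (A[1][0] + B[0][0] = -4 + 5 = 1, A[1][1] + B[1][0] = 6 + 6 = 12) = 1 (attained at k = 0)
  C[1][1] = min over k of (A[1][0] + B[0][1] = -4 + 10 = 6, A[1][1] + B[1][1] = 6 + -2 = 4) = 4 (attained at k = 1)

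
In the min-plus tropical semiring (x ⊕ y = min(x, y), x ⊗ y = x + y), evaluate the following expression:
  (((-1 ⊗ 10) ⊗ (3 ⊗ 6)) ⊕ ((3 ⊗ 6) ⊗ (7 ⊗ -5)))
(((-1 ⊗ 10) ⊗ (3 ⊗ 6)) ⊕ ((3 ⊗ 6) ⊗ (7 ⊗ -5))) = 11

Expand innermost to outermost. Recall ⊕ takes the minimum of its arguments and ⊗ takes their sum. Working out the expression (((-1 ⊗ 10) ⊗ (3 ⊗ 6)) ⊕ ((3 ⊗ 6) ⊗ (7 ⊗ -5))) gives 11.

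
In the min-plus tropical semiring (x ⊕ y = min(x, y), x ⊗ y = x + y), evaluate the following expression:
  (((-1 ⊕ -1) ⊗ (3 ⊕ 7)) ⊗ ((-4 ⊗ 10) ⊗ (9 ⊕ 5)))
(((-1 ⊕ -1) ⊗ (3 ⊕ 7)) ⊗ ((-4 ⊗ 10) ⊗ (9 ⊕ 5))) = 13

Expand innermost to outermost. Recall ⊕ takes the minimum of its arguments and ⊗ takes their sum. Working out the expression (((-1 ⊕ -1) ⊗ (3 ⊕ 7)) ⊗ ((-4 ⊗ 10) ⊗ (9 ⊕ 5))) gives 13.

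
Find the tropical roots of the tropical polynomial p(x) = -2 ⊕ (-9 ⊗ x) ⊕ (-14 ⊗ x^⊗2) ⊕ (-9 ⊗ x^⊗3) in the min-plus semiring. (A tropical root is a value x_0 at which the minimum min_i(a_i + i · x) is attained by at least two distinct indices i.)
Roots: {-5, 5, 7}

Each tropical root is a break point of the lower envelope of the lines y = a_i + i · x (there are 4 lines, with slopes 0, 1, ..., 3). Only the lines that attain the minimum somewhere contribute to roots; other lines are dominated. Here the surviving (envelope) indices are i = 3, i = 2, i = 1, i = 0.
Intersections between consecutive envelope lines give the roots: for adjacent envelope indices i < j the intersection is x = (a_i − a_j) / (j − i). Reading off the sorted break points: {-5, 5, 7}.
Verification: at each break x_0, at least two indices attain the minimum of min_i(a_i + i · x_0).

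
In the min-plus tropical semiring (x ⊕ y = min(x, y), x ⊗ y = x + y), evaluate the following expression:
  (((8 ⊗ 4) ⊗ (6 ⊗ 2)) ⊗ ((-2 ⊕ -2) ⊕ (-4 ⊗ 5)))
(((8 ⊗ 4) ⊗ (6 ⊗ 2)) ⊗ ((-2 ⊕ -2) ⊕ (-4 ⊗ 5))) = 18

Expand innermost to outermost. Recall ⊕ takes the minimum of its arguments and ⊗ takes their sum. Working out the expression (((8 ⊗ 4) ⊗ (6 ⊗ 2)) ⊗ ((-2 ⊕ -2) ⊕ (-4 ⊗ 5))) gives 18.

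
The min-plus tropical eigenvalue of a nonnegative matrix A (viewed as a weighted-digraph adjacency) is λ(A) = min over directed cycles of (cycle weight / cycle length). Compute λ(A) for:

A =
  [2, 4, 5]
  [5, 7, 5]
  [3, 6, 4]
λ(A) = 2

Enumerate directed cycles and compute their means (weight / length). Sample:
  cycle 0 → 0: weight = 2, length = 1, mean = 2/1 ≈ 2.000
  cycle 1 → 1: weight = 7, length = 1, mean = 7/1 ≈ 7.000
  cycle 2 → 2: weight = 4, length = 1, mean = 4/1 ≈ 4.000
  cycle 0 → 1 → 0: weight = 9, length = 2, mean = 9/2 ≈ 4.500
  cycle 0 → 2 → 0: weight = 8, length = 2, mean = 8/2 ≈ 4.000
  cycle 1 → 0 → 1: weight = 9, length = 2, mean = 9/2 ≈ 4.500
Minimum mean = 2.000, attained e.g. along the cycle 0 → 0 with weight 2 and length 1. So λ(A) = 2/1 = 2.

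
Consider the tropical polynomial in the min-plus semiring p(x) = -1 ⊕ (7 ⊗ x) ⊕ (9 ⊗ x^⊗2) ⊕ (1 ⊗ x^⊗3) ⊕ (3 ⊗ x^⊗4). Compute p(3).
p(3) = -1

A tropical monomial a ⊗ x^⊗i evaluates to a + i · x. Evaluating each term at x = 3:
  Term 0 contributes -1 + 0 · 3 = -1
  Term 1 contributes 7 + 1 · 3 = 10
  Term 2 contributes 9 + 2 · 3 = 15
  Term 3 contributes 1 + 3 · 3 = 10
  Term 4 contributes 3 + 4 · 3 = 15
p(3) = ⊕ of these = min[-1, 10, 15, 10, 15] = -1.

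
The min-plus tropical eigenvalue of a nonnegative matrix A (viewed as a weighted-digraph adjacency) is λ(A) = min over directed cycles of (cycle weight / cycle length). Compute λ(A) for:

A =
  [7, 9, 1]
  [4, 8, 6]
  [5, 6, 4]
λ(A) = 3

Enumerate directed cycles and compute their means (weight / length). Sample:
  cycle 0 → 0: weight = 7, length = 1, mean = 7/1 ≈ 7.000
  cycle 1 → 1: weight = 8, length = 1, mean = 8/1 ≈ 8.000
  cycle 2 → 2: weight = 4, length = 1, mean = 4/1 ≈ 4.000
  cycle 0 → 1 → 0: weight = 13, length = 2, mean = 13/2 ≈ 6.500
  cycle 0 → 2 → 0: weight = 6, length = 2, mean = 6/2 ≈ 3.000
  cycle 1 → 0 → 1: weight = 13, length = 2, mean = 13/2 ≈ 6.500
Minimum mean = 3.000, attained e.g. along the cycle 0 → 2 → 0 with weight 6 and length 2. So λ(A) = 6/2 = 3.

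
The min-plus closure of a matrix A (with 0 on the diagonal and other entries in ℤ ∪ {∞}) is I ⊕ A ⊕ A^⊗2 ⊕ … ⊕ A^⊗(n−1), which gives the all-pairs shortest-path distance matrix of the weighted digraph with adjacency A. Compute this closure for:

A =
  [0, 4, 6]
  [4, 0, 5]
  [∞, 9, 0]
Closure =
  [0, 4, 6]
  [4, 0, 5]
  [13, 9, 0]

This is the Floyd-Warshall all-pairs shortest-path computation. For each intermediate vertex k = 0, 1, …, 2, update dist[i][j] ← min(dist[i][j], dist[i][k] + dist[k][j]). The final matrix gives, for each (i, j), the minimum total weight of any directed path from i to j (possibly empty when i = j).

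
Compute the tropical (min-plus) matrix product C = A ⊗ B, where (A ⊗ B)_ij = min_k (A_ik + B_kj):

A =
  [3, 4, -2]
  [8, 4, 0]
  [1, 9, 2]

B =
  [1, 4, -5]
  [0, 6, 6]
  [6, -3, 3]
A ⊗ B =
  [4, -5, -2]
  [4, -3, 3]
  [2, -1, -4]

Apply the min-plus product entry-by-entry:
  C[0][0] = min over k of (A[0][0] + B[0][0] = 3 + 1 = 4, A[0][1] + B[1][0] = 4 + 0 = 4, A[0][2] + B[2][0] = -2 + 6 = 4) = 4 (attained at k = 0)
  C[0][1] = min over k of (A[0][0] + B[0][1] = 3 + 4 = 7, A[0][1] + B[1][1] = 4 + 6 = 10, A[0][2] + B[2][1] = -2 + -3 = -5) = -5 (attained at k = 2)
  C[0][2] = min over k of (A[0][0] + B[0][2] = 3 + -5 = -2, A[0][1] + B[1][2] = 4 + 6 = 10, A[0][2] + B[2][2] = -2 + 3 = 1) = -2 (attained at k = 0)
  C[1][0] = min over k of (A[1][0] + B[0][0] = 8 + 1 = 9, A[1][1] + B[1][0] = 4 + 0 = 4, A[1][2] + B[2][0] = 0 + 6 = 6) = 4 (attained at k = 1)
  C[1][1] = min over k of (A[1][0] + B[0][1] = 8 + 4 = 12, A[1][1] + B[1][1] = 4 + 6 = 10, A[1][2] + B[2][1] = 0 + -3 = -3) = -3 (attained at k = 2)
  C[1][2] = min over k of (A[1][0] + B[0][2] = 8 + -5 = 3, A[1][1] + B[1][2] = 4 + 6 = 10, A[1][2] + B[2][2] = 0 + 3 = 3) = 3 (attained at k = 0)
  C[2][0] = min over k of (A[2][0] + B[0][0] = 1 + 1 = 2, A[2][1] + B[1][0] = 9 + 0 = 9, A[2][2] + B[2][0] = 2 + 6 = 8) = 2 (attained at k = 0)
  C[2][1] = min over k of (A[2][0] + B[0][1] = 1 + 4 = 5, A[2][1] + B[1][1] = 9 + 6 = 15, A[2][2] + B[2][1] = 2 + -3 = -1) = -1 (attained at k = 2)
  C[2][2] = min over k of (A[2][0] + B[0][2] = 1 + -5 = -4, A[2][1] + B[1][2] = 9 + 6 = 15, A[2][2] + B[2][2] = 2 + 3 = 5) = -4 (attained at k = 0)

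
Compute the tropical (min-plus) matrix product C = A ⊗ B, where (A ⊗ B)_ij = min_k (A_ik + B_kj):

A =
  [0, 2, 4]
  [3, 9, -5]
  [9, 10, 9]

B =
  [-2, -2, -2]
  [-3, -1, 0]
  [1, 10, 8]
A ⊗ B =
  [-2, -2, -2]
  [-4, 1, 1]
  [7, 7, 7]

Apply the min-plus product entry-by-entry:
  C[0][0] = min over k of (A[0][0] + B[0][0] = 0 + -2 = -2, A[0][1] + B[1][0] = 2 + -3 = -1, A[0][2] + B[2][0] = 4 + 1 = 5) = -2 (attained at k = 0)
  C[0][1] = min over k of (A[0][0] + B[0][1] = 0 + -2 = -2, A[0][1] + B[1][1] = 2 + -1 = 1, A[0][2] + B[2][1] = 4 + 10 = 14) = -2 (attained at k = 0)
  C[0][2] = min over k of (A[0][0] + B[0][2] = 0 + -2 = -2, A[0][1] + B[1][2] = 2 + 0 = 2, A[0][2] + B[2][2] = 4 + 8 = 12) = -2 (attained at k = 0)
  C[1][0] = min over k of (A[1][0] + B[0][0] = 3 + -2 = 1, A[1][1] + B[1][0] = 9 + -3 = 6, A[1][2] + B[2][0] = -5 + 1 = -4) = -4 (attained at k = 2)
  C[1][1] = min over k of (A[1][0] + B[0][1] = 3 + -2 = 1, A[1][1] + B[1][1] = 9 + -1 = 8, A[1][2] + B[2][1] = -5 + 10 = 5) = 1 (attained at k = 0)
  C[1][2] = min over k of (A[1][0] + B[0][2] = 3 + -2 = 1, A[1][1] + B[1][2] = 9 + 0 = 9, A[1][2] + B[2][2] = -5 + 8 = 3) = 1 (attained at k = 0)
  C[2][0] = min over k of (A[2][0] + B[0][0] = 9 + -2 = 7, A[2][1] + B[1][0] = 10 + -3 = 7, A[2][2] + B[2][0] = 9 + 1 = 10) = 7 (attained at k = 0)
  C[2][1] = min over k of (A[2][0] + B[0][1] = 9 + -2 = 7, A[2][1] + B[1][1] = 10 + -1 = 9, A[2][2] + B[2][1] = 9 + 10 = 19) = 7 (attained at k = 0)
  C[2][2] = min over k of (A[2][0] + B[0][2] = 9 + -2 = 7, A[2][1] + B[1][2] = 10 + 0 = 10, A[2][2] + B[2][2] = 9 + 8 = 17) = 7 (attained at k = 0)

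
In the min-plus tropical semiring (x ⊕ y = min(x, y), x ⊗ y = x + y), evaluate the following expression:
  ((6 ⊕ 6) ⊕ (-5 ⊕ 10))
((6 ⊕ 6) ⊕ (-5 ⊕ 10)) = -5

Expand innermost to outermost. Recall ⊕ takes the minimum of its arguments and ⊗ takes their sum. Working out the expression ((6 ⊕ 6) ⊕ (-5 ⊕ 10)) gives -5.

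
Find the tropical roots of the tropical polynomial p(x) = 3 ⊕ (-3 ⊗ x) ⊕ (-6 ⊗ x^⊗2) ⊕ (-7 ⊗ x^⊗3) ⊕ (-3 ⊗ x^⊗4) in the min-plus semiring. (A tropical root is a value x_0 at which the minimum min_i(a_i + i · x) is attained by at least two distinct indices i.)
Roots: {-4, 1, 3, 6}

Each tropical root is a break point of the lower envelope of the lines y = a_i + i · x (there are 5 lines, with slopes 0, 1, ..., 4). Only the lines that attain the minimum somewhere contribute to roots; other lines are dominated. Here the surviving (envelope) indices are i = 4, i = 3, i = 2, i = 1, i = 0.
Intersections between consecutive envelope lines give the roots: for adjacent envelope indices i < j the intersection is x = (a_i − a_j) / (j − i). Reading off the sorted break points: {-4, 1, 3, 6}.
Verification: at each break x_0, at least two indices attain the minimum of min_i(a_i + i · x_0).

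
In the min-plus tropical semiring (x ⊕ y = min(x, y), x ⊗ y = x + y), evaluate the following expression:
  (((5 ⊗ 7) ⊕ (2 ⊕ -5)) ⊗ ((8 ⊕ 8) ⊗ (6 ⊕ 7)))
(((5 ⊗ 7) ⊕ (2 ⊕ -5)) ⊗ ((8 ⊕ 8) ⊗ (6 ⊕ 7))) = 9

Expand innermost to outermost. Recall ⊕ takes the minimum of its arguments and ⊗ takes their sum. Working out the expression (((5 ⊗ 7) ⊕ (2 ⊕ -5)) ⊗ ((8 ⊕ 8) ⊗ (6 ⊕ 7))) gives 9.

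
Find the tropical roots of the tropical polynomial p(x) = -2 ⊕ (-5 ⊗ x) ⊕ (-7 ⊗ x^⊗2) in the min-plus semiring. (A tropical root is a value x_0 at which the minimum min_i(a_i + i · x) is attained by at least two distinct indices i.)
Roots: {2, 3}

Each tropical root is a break point of the lower envelope of the lines y = a_i + i · x (there are 3 lines, with slopes 0, 1, ..., 2). Only the lines that attain the minimum somewhere contribute to roots; other lines are dominated. Here the surviving (envelope) indices are i = 2, i = 1, i = 0.
Intersections between consecutive envelope lines give the roots: for adjacent envelope indices i < j the intersection is x = (a_i − a_j) / (j − i). Reading off the sorted break points: {2, 3}.
Verification: at each break x_0, at least two indices attain the minimum of min_i(a_i + i · x_0).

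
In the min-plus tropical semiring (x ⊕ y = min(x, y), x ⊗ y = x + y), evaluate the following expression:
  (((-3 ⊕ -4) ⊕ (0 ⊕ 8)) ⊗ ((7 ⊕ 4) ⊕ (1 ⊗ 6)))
(((-3 ⊕ -4) ⊕ (0 ⊕ 8)) ⊗ ((7 ⊕ 4) ⊕ (1 ⊗ 6))) = 0

Expand innermost to outermost. Recall ⊕ takes the minimum of its arguments and ⊗ takes their sum. Working out the expression (((-3 ⊕ -4) ⊕ (0 ⊕ 8)) ⊗ ((7 ⊕ 4) ⊕ (1 ⊗ 6))) gives 0.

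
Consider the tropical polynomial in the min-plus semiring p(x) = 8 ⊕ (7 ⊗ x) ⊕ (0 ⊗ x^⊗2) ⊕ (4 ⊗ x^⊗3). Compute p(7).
p(7) = 8

A tropical monomial a ⊗ x^⊗i evaluates to a + i · x. Evaluating each term at x = 7:
  Term 0 contributes 8 + 0 · 7 = 8
  Term 1 contributes 7 + 1 · 7 = 14
  Term 2 contributes 0 + 2 · 7 = 14
  Term 3 contributes 4 + 3 · 7 = 25
p(7) = ⊕ of these = min[8, 14, 14, 25] = 8.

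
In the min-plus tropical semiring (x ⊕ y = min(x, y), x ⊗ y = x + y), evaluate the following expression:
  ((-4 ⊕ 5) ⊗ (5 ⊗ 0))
((-4 ⊕ 5) ⊗ (5 ⊗ 0)) = 1

Expand innermost to outermost. Recall ⊕ takes the minimum of its arguments and ⊗ takes their sum. Working out the expression ((-4 ⊕ 5) ⊗ (5 ⊗ 0)) gives 1.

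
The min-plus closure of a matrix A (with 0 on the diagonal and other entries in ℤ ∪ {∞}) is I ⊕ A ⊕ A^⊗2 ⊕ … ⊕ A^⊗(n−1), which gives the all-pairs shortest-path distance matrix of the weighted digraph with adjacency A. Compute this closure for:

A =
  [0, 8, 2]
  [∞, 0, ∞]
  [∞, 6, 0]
Closure =
  [0, 8, 2]
  [∞, 0, ∞]
  [∞, 6, 0]

This is the Floyd-Warshall all-pairs shortest-path computation. For each intermediate vertex k = 0, 1, …, 2, update dist[i][j] ← min(dist[i][j], dist[i][k] + dist[k][j]). The final matrix gives, for each (i, j), the minimum total weight of any directed path from i to j (possibly empty when i = j).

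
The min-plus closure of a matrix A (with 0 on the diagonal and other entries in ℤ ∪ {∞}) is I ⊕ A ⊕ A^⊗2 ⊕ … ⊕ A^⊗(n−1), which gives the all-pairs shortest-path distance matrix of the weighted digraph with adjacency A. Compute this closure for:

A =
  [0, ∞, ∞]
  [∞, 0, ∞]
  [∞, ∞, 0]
Closure =
  [0, ∞, ∞]
  [∞, 0, ∞]
  [∞, ∞, 0]

This is the Floyd-Warshall all-pairs shortest-path computation. For each intermediate vertex k = 0, 1, …, 2, update dist[i][j] ← min(dist[i][j], dist[i][k] + dist[k][j]). The final matrix gives, for each (i, j), the minimum total weight of any directed path from i to j (possibly empty when i = j).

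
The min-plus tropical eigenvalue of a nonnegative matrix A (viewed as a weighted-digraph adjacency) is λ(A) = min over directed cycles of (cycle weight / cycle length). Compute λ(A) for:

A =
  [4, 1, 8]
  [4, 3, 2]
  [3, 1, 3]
λ(A) = 3/2

Enumerate directed cycles and compute their means (weight / length). Sample:
  cycle 0 → 0: weight = 4, length = 1, mean = 4/1 ≈ 4.000
  cycle 1 → 1: weight = 3, length = 1, mean = 3/1 ≈ 3.000
  cycle 2 → 2: weight = 3, length = 1, mean = 3/1 ≈ 3.000
  cycle 0 → 1 → 0: weight = 5, length = 2, mean = 5/2 ≈ 2.500
  cycle 0 → 2 → 0: weight = 11, length = 2, mean = 11/2 ≈ 5.500
  cycle 1 → 0 → 1: weight = 5, length = 2, mean = 5/2 ≈ 2.500
Minimum mean = 1.500, attained e.g. along the cycle 1 → 2 → 1 with weight 3 and length 2. So λ(A) = 3/2 = 3/2.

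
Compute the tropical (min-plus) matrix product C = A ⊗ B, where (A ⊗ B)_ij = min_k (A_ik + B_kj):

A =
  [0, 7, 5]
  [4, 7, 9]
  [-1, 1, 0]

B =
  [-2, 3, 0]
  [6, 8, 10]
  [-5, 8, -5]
A ⊗ B =
  [-2, 3, 0]
  [2, 7, 4]
  [-5, 2, -5]

Apply the min-plus product entry-by-entry:
  C[0][0] = min over k of (A[0][0] + B[0][0] = 0 + -2 = -2, A[0][1] + B[1][0] = 7 + 6 = 13, A[0][2] + B[2][0] = 5 + -5 = 0) = -2 (attained at k = 0)
  C[0][1] = min over k of (A[0][0] + B[0][1] = 0 + 3 = 3, A[0][1] + B[1][1] = 7 + 8 = 15, A[0][2] + B[2][1] = 5 + 8 = 13) = 3 (attained at k = 0)
  C[0][2] = min over k of (A[0][0] + B[0][2] = 0 + 0 = 0, A[0][1] + B[1][2] = 7 + 10 = 17, A[0][2] + B[2][2] = 5 + -5 = 0) = 0 (attained at k = 0)
  C[1][0] = min over k of (A[1][0] + B[0][0] = 4 + -2 = 2, A[1][1] + B[1][0] = 7 + 6 = 13, A[1][2] + B[2][0] = 9 + -5 = 4) = 2 (attained at k = 0)
  C[1][1] = min over k of (A[1][0] + B[0][1] = 4 + 3 = 7, A[1][1] + B[1][1] = 7 + 8 = 15, A[1][2] + B[2][1] = 9 + 8 = 17) = 7 (attained at k = 0)
  C[1][2] = min over k of (A[1][0] + B[0][2] = 4 + 0 = 4, A[1][1] + B[1][2] = 7 + 10 = 17, A[1][2] + B[2][2] = 9 + -5 = 4) = 4 (attained at k = 0)
  C[2][0] = min over k of (A[2][0] + B[0][0] = -1 + -2 = -3, A[2][1] + B[1][0] = 1 + 6 = 7, A[2][2] + B[2][0] = 0 + -5 = -5) = -5 (attained at k = 2)
  C[2][1] = min over k of (A[2][0] + B[0][1] = -1 + 3 = 2, A[2][1] + B[1][1] = 1 + 8 = 9, A[2][2] + B[2][1] = 0 + 8 = 8) = 2 (attained at k = 0)
  C[2][2] = min over k of (A[2][0] + B[0][2] = -1 + 0 = -1, A[2][1] + B[1][2] = 1 + 10 = 11, A[2][2] + B[2][2] = 0 + -5 = -5) = -5 (attained at k = 2)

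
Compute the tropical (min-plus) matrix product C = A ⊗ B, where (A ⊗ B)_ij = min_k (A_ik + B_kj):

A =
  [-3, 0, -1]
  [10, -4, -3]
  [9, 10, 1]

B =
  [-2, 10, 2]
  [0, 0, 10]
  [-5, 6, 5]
A ⊗ B =
  [-6, 0, -1]
  [-8, -4, 2]
  [-4, 7, 6]

Apply the min-plus product entry-by-entry:
  C[0][0] = min over k of (A[0][0] + B[0][0] = -3 + -2 = -5, A[0][1] + B[1][0] = 0 + 0 = 0, A[0][2] + B[2][0] = -1 + -5 = -6) = -6 (attained at k = 2)
  C[0][1] = min over k of (A[0][0] + B[0][1] = -3 + 10 = 7, A[0][1] + B[1][1] = 0 + 0 = 0, A[0][2] + B[2][1] = -1 + 6 = 5) = 0 (attained at k = 1)
  C[0][2] = min over k of (A[0][0] + B[0][2] = -3 + 2 = -1, A[0][1] + B[1][2] = 0 + 10 = 10, A[0][2] + B[2][2] = -1 + 5 = 4) = -1 (attained at k = 0)
  C[1][0] = min over k of (A[1][0] + B[0][0] = 10 + -2 = 8, A[1][1] + B[1][0] = -4 + 0 = -4, A[1][2] + B[2][0] = -3 + -5 = -8) = -8 (attained at k = 2)
  C[1][1] = min over k of (A[1][0] + B[0][1] = 10 + 10 = 20, A[1][1] + B[1][1] = -4 + 0 = -4, A[1][2] + B[2][1] = -3 + 6 = 3) = -4 (attained at k = 1)
  C[1][2] = min over k of (A[1][0] + B[0][2] = 10 + 2 = 12, A[1][1] + B[1][2] = -4 + 10 = 6, A[1][2] + B[2][2] = -3 + 5 = 2) = 2 (attained at k = 2)
  C[2][0] = min over k of (A[2][0] + B[0][0] = 9 + -2 = 7, A[2][1] + B[1][0] = 10 + 0 = 10, A[2][2] + B[2][0] = 1 + -5 = -4) = -4 (attained at k = 2)
  C[2][1] = min over k of (A[2][0] + B[0][1] = 9 + 10 = 19, A[2][1] + B[1][1] = 10 + 0 = 10, A[2][2] + B[2][1] = 1 + 6 = 7) = 7 (attained at k = 2)
  C[2][2] = min over k of (A[2][0] + B[0][2] = 9 + 2 = 11, A[2][1] + B[1][2] = 10 + 10 = 20, A[2][2] + B[2][2] = 1 + 5 = 6) = 6 (attained at k = 2)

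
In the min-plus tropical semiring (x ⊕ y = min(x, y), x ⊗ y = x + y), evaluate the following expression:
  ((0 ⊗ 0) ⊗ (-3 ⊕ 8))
((0 ⊗ 0) ⊗ (-3 ⊕ 8)) = -3

Expand innermost to outermost. Recall ⊕ takes the minimum of its arguments and ⊗ takes their sum. Working out the expression ((0 ⊗ 0) ⊗ (-3 ⊕ 8)) gives -3.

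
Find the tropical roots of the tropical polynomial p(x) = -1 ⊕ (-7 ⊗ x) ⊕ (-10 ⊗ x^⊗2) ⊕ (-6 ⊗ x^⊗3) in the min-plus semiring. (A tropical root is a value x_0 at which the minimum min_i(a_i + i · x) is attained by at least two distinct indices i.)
Roots: {-4, 3, 6}

Each tropical root is a break point of the lower envelope of the lines y = a_i + i · x (there are 4 lines, with slopes 0, 1, ..., 3). Only the lines that attain the minimum somewhere contribute to roots; other lines are dominated. Here the surviving (envelope) indices are i = 3, i = 2, i = 1, i = 0.
Intersections between consecutive envelope lines give the roots: for adjacent envelope indices i < j the intersection is x = (a_i − a_j) / (j − i). Reading off the sorted break points: {-4, 3, 6}.
Verification: at each break x_0, at least two indices attain the minimum of min_i(a_i + i · x_0).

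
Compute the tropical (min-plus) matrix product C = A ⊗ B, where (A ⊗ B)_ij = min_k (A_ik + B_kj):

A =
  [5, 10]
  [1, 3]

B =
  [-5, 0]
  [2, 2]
A ⊗ B =
  [0, 5]
  [-4, 1]

Apply the min-plus product entry-by-entry:
  C[0][0] = min over k of (A[0][0] + B[0][0] = 5 + -5 = 0, A[0][1] + B[1][0] = 10 + 2 = 12) = 0 (attained at k = 0)
  C[0][1] = min over k of (A[0][0] + B[0][1] = 5 + 0 = 5, A[0][1] + B[1][1] = 10 + 2 = 12) = 5 (attained at k = 0)
  C[1][0] = min over k of (A[1][0] + B[0][0] = 1 + -5 = -4, A[1][1] + B[1][0] = 3 + 2 = 5) = -4 (attained at k = 0)
  C[1][1] = min over k of (A[1][0] + B[0][1] = 1 + 0 = 1, A[1][1] + B[1][1] = 3 + 2 = 5) = 1 (attained at k = 0)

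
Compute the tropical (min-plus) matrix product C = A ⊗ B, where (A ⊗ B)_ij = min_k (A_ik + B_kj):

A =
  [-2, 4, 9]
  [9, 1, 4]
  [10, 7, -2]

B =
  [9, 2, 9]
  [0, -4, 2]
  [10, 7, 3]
A ⊗ B =
  [4, 0, 6]
  [1, -3, 3]
  [7, 3, 1]

Apply the min-plus product entry-by-entry:
  C[0][0] = min over k of (A[0][0] + B[0][0] = -2 + 9 = 7, A[0][1] + B[1][0] = 4 + 0 = 4, A[0][2] + B[2][0] = 9 + 10 = 19) = 4 (attained at k = 1)
  C[0][1] = min over k of (A[0][0] + B[0][1] = -2 + 2 = 0, A[0][1] + B[1][1] = 4 + -4 = 0, A[0][2] + B[2][1] = 9 + 7 = 16) = 0 (attained at k = 0)
  C[0][2] = min over k of (A[0][0] + B[0][2] = -2 + 9 = 7, A[0][1] + B[1][2] = 4 + 2 = 6, A[0][2] + B[2][2] = 9 + 3 = 12) = 6 (attained at k = 1)
  C[1][0] = min over k of (A[1][0] + B[0][0] = 9 + 9 = 18, A[1][1] + B[1][0] = 1 + 0 = 1, A[1][2] + B[2][0] = 4 + 10 = 14) = 1 (attained at k = 1)
  C[1][1] = min over k of (A[1][0] + B[0][1] = 9 + 2 = 11, A[1][1] + B[1][1] = 1 + -4 = -3, A[1][2] + B[2][1] = 4 + 7 = 11) = -3 (attained at k = 1)
  C[1][2] = min over k of (A[1][0] + B[0][2] = 9 + 9 = 18, A[1][1] + B[1][2] = 1 + 2 = 3, A[1][2] + B[2][2] = 4 + 3 = 7) = 3 (attained at k = 1)
  C[2][0] = min over k of (A[2][0] + B[0][0] = 10 + 9 = 19, A[2][1] + B[1][0] = 7 + 0 = 7, A[2][2] + B[2][0] = -2 + 10 = 8) = 7 (attained at k = 1)
  C[2][1] = min over k of (A[2][0] + B[0][1] = 10 + 2 = 12, A[2][1] + B[1][1] = 7 + -4 = 3, A[2][2] + B[2][1] = -2 + 7 = 5) = 3 (attained at k = 1)
  C[2][2] = min over k of (A[2][0] + B[0][2] = 10 + 9 = 19, A[2][1] + B[1][2] = 7 + 2 = 9, A[2][2] + B[2][2] = -2 + 3 = 1) = 1 (attained at k = 2)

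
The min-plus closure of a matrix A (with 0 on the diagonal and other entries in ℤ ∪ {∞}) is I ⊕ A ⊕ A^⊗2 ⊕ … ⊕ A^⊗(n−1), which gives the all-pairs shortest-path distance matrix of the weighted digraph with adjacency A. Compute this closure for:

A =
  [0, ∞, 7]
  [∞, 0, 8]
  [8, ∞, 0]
Closure =
  [0, ∞, 7]
  [16, 0, 8]
  [8, ∞, 0]

This is the Floyd-Warshall all-pairs shortest-path computation. For each intermediate vertex k = 0, 1, …, 2, update dist[i][j] ← min(dist[i][j], dist[i][k] + dist[k][j]). The final matrix gives, for each (i, j), the minimum total weight of any directed path from i to j (possibly empty when i = j).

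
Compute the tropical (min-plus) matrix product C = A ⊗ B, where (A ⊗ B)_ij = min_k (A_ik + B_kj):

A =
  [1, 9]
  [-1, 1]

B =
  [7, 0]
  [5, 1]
A ⊗ B =
  [8, 1]
  [6, -1]

Apply the min-plus product entry-by-entry:
  C[0][0] = min over k of (A[0][0] + B[0][0] = 1 + 7 = 8, A[0][1] + B[1][0] = 9 + 5 = 14) = 8 (attained at k = 0)
  C[0][1] = min over k of (A[0][0] + B[0][1] = 1 + 0 = 1, A[0][1] + B[1][1] = 9 + 1 = 10) = 1 (attained at k = 0)
  C[1][0] = min over k of (A[1][0] + B[0][0] = -1 + 7 = 6, A[1][1] + B[1][0] = 1 + 5 = 6) = 6 (attained at k = 0)
  C[1][1] = min over k of (A[1][0] + B[0][1] = -1 + 0 = -1, A[1][1] + B[1][1] = 1 + 1 = 2) = -1 (attained at k = 0)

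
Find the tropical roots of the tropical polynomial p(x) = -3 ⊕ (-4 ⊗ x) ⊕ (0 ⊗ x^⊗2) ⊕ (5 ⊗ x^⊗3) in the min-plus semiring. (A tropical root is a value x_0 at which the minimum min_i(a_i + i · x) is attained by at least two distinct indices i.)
Roots: {-5, -4, 1}

Each tropical root is a break point of the lower envelope of the lines y = a_i + i · x (there are 4 lines, with slopes 0, 1, ..., 3). Only the lines that attain the minimum somewhere contribute to roots; other lines are dominated. Here the surviving (envelope) indices are i = 3, i = 2, i = 1, i = 0.
Intersections between consecutive envelope lines give the roots: for adjacent envelope indices i < j the intersection is x = (a_i − a_j) / (j − i). Reading off the sorted break points: {-5, -4, 1}.
Verification: at each break x_0, at least two indices attain the minimum of min_i(a_i + i · x_0).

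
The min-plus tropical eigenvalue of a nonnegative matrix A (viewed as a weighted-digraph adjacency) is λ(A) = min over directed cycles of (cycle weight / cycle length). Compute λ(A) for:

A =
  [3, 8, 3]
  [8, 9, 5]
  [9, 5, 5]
λ(A) = 3

Enumerate directed cycles and compute their means (weight / length). Sample:
  cycle 0 → 0: weight = 3, length = 1, mean = 3/1 ≈ 3.000
  cycle 1 → 1: weight = 9, length = 1, mean = 9/1 ≈ 9.000
  cycle 2 → 2: weight = 5, length = 1, mean = 5/1 ≈ 5.000
  cycle 0 → 1 → 0: weight = 16, length = 2, mean = 16/2 ≈ 8.000
  cycle 0 → 2 → 0: weight = 12, length = 2, mean = 12/2 ≈ 6.000
  cycle 1 → 0 → 1: weight = 16, length = 2, mean = 16/2 ≈ 8.000
Minimum mean = 3.000, attained e.g. along the cycle 0 → 0 with weight 3 and length 1. So λ(A) = 3/1 = 3.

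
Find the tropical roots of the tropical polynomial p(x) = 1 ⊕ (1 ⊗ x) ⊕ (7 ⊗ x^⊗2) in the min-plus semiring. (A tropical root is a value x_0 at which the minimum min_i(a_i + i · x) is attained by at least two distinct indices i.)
Roots: {-6, 0}

Each tropical root is a break point of the lower envelope of the lines y = a_i + i · x (there are 3 lines, with slopes 0, 1, ..., 2). Only the lines that attain the minimum somewhere contribute to roots; other lines are dominated. Here the surviving (envelope) indices are i = 2, i = 1, i = 0.
Intersections between consecutive envelope lines give the roots: for adjacent envelope indices i < j the intersection is x = (a_i − a_j) / (j − i). Reading off the sorted break points: {-6, 0}.
Verification: at each break x_0, at least two indices attain the minimum of min_i(a_i + i · x_0).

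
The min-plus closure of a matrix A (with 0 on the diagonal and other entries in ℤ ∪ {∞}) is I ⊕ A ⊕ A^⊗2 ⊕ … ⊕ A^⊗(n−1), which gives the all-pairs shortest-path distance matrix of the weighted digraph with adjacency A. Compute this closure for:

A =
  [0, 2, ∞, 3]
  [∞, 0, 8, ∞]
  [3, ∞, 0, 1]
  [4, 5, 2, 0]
Closure =
  [0, 2, 5, 3]
  [11, 0, 8, 9]
  [3, 5, 0, 1]
  [4, 5, 2, 0]

This is the Floyd-Warshall all-pairs shortest-path computation. For each intermediate vertex k = 0, 1, …, 3, update dist[i][j] ← min(dist[i][j], dist[i][k] + dist[k][j]). The final matrix gives, for each (i, j), the minimum total weight of any directed path from i to j (possibly empty when i = j).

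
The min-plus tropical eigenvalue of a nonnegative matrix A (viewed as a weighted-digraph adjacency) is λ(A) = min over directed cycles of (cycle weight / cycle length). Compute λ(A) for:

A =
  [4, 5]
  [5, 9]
λ(A) = 4

Enumerate directed cycles and compute their means (weight / length). Sample:
  cycle 0 → 0: weight = 4, length = 1, mean = 4/1 ≈ 4.000
  cycle 1 → 1: weight = 9, length = 1, mean = 9/1 ≈ 9.000
  cycle 0 → 1 → 0: weight = 10, length = 2, mean = 10/2 ≈ 5.000
  cycle 1 → 0 → 1: weight = 10, length = 2, mean = 10/2 ≈ 5.000
Minimum mean = 4.000, attained e.g. along the cycle 0 → 0 with weight 4 and length 1. So λ(A) = 4/1 = 4.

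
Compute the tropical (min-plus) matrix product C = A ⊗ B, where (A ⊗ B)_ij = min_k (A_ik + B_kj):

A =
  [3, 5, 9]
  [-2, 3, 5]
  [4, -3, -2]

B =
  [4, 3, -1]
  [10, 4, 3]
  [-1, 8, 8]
A ⊗ B =
  [7, 6, 2]
  [2, 1, -3]
  [-3, 1, 0]

Apply the min-plus product entry-by-entry:
  C[0][0] = min over k of (A[0][0] + B[0][0] = 3 + 4 = 7, A[0][1] + B[1][0] = 5 + 10 = 15, A[0][2] + B[2][0] = 9 + -1 = 8) = 7 (attained at k = 0)
  C[0][1] = min over k of (A[0][0] + B[0][1] = 3 + 3 = 6, A[0][1] + B[1][1] = 5 + 4 = 9, A[0][2] + B[2][1] = 9 + 8 = 17) = 6 (attained at k = 0)
  C[0][2] = min over k of (A[0][0] + B[0][2] = 3 + -1 = 2, A[0][1] + B[1][2] = 5 + 3 = 8, A[0][2] + B[2][2] = 9 + 8 = 17) = 2 (attained at k = 0)
  C[1][0] = min over k of (A[1][0] + B[0][0] = -2 + 4 = 2, A[1][1] + B[1][0] = 3 + 10 = 13, A[1][2] + B[2][0] = 5 + -1 = 4) = 2 (attained at k = 0)
  C[1][1] = min over k of (A[1][0] + B[0][1] = -2 + 3 = 1, A[1][1] + B[1][1] = 3 + 4 = 7, A[1][2] + B[2][1] = 5 + 8 = 13) = 1 (attained at k = 0)
  C[1][2] = min over k of (A[1][0] + B[0][2] = -2 + -1 = -3, A[1][1] + B[1][2] = 3 + 3 = 6, A[1][2] + B[2][2] = 5 + 8 = 13) = -3 (attained at k = 0)
  C[2][0] = min over k of (A[2][0] + B[0][0] = 4 + 4 = 8, A[2][1] + B[1][0] = -3 + 10 = 7, A[2][2] + B[2][0] = -2 + -1 = -3) = -3 (attained at k = 2)
  C[2][1] = min over k of (A[2][0] + B[0][1] = 4 + 3 = 7, A[2][1] + B[1][1] = -3 + 4 = 1, A[2][2] + B[2][1] = -2 + 8 = 6) = 1 (attained at k = 1)
  C[2][2] = min over k of (A[2][0] + B[0][2] = 4 + -1 = 3, A[2][1] + B[1][2] = -3 + 3 = 0, A[2][2] + B[2][2] = -2 + 8 = 6) = 0 (attained at k = 1)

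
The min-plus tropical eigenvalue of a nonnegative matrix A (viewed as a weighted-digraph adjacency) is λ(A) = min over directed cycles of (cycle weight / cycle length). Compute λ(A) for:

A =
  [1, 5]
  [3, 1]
λ(A) = 1

Enumerate directed cycles and compute their means (weight / length). Sample:
  cycle 0 → 0: weight = 1, length = 1, mean = 1/1 ≈ 1.000
  cycle 1 → 1: weight = 1, length = 1, mean = 1/1 ≈ 1.000
  cycle 0 → 1 → 0: weight = 8, length = 2, mean = 8/2 ≈ 4.000
  cycle 1 → 0 → 1: weight = 8, length = 2, mean = 8/2 ≈ 4.000
Minimum mean = 1.000, attained e.g. along the cycle 0 → 0 with weight 1 and length 1. So λ(A) = 1/1 = 1.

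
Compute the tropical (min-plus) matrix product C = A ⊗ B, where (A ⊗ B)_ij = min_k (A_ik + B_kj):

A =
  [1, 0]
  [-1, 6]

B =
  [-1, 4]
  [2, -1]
A ⊗ B =
  [0, -1]
  [-2, 3]

Apply the min-plus product entry-by-entry:
  C[0][0] = min over k of (A[0][0] + B[0][0] = 1 + -1 = 0, A[0][1] + B[1][0] = 0 + 2 = 2) = 0 (attained at k = 0)
  C[0][1] = min over k of (A[0][0] + B[0][1] = 1 + 4 = 5, A[0][1] + B[1][1] = 0 + -1 = -1) = -1 (attained at k = 1)
  C[1][0] = min over k of (A[1][0] + B[0][0] = -1 + -1 = -2, A[1][1] + B[1][0] = 6 + 2 = 8) = -2 (attained at k = 0)
  C[1][1] = min over k of (A[1][0] + B[0][1] = -1 + 4 = 3, A[1][1] + B[1][1] = 6 + -1 = 5) = 3 (attained at k = 0)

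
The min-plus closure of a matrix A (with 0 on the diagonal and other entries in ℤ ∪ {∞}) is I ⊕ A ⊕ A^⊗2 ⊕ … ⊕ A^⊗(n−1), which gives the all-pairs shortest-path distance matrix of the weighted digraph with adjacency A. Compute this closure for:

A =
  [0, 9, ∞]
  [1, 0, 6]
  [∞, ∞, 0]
Closure =
  [0, 9, 15]
  [1, 0, 6]
  [∞, ∞, 0]

This is the Floyd-Warshall all-pairs shortest-path computation. For each intermediate vertex k = 0, 1, …, 2, update dist[i][j] ← min(dist[i][j], dist[i][k] + dist[k][j]). The final matrix gives, for each (i, j), the minimum total weight of any directed path from i to j (possibly empty when i = j).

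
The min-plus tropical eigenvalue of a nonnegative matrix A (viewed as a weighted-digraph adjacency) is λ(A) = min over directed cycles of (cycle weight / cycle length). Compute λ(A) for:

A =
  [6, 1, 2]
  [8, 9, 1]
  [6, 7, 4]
λ(A) = 8/3

Enumerate directed cycles and compute their means (weight / length). Sample:
  cycle 0 → 0: weight = 6, length = 1, mean = 6/1 ≈ 6.000
  cycle 1 → 1: weight = 9, length = 1, mean = 9/1 ≈ 9.000
  cycle 2 → 2: weight = 4, length = 1, mean = 4/1 ≈ 4.000
  cycle 0 → 1 → 0: weight = 9, length = 2, mean = 9/2 ≈ 4.500
  cycle 0 → 2 → 0: weight = 8, length = 2, mean = 8/2 ≈ 4.000
  cycle 1 → 0 → 1: weight = 9, length = 2, mean = 9/2 ≈ 4.500
Minimum mean = 2.667, attained e.g. along the cycle 0 → 1 → 2 → 0 with weight 8 and length 3. So λ(A) = 8/3 = 8/3.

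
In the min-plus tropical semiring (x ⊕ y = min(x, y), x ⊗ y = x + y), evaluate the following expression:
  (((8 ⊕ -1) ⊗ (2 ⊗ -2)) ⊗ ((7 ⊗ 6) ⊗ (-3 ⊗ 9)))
(((8 ⊕ -1) ⊗ (2 ⊗ -2)) ⊗ ((7 ⊗ 6) ⊗ (-3 ⊗ 9))) = 18

Expand innermost to outermost. Recall ⊕ takes the minimum of its arguments and ⊗ takes their sum. Working out the expression (((8 ⊕ -1) ⊗ (2 ⊗ -2)) ⊗ ((7 ⊗ 6) ⊗ (-3 ⊗ 9))) gives 18.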